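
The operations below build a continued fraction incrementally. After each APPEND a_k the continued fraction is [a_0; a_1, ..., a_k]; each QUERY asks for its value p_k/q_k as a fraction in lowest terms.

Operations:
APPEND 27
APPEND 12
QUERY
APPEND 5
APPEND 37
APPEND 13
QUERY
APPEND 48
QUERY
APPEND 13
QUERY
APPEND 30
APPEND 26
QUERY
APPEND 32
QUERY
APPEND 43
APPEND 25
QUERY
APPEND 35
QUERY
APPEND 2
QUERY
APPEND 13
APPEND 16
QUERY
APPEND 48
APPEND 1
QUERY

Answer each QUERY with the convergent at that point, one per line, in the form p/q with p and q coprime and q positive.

325/12
800489/29558
38484921/1421053
501104462/18503247
392363192768/14487983285
12570693787357/464171983583
13535875595015332/499811253917433
474296578021585739/17513367770387509
962129031638186810/35526546794692451
208673712860726415114/7705262164416922403
10237993904164912354855/378037204532530587119

APPEND 27: p_0 = 27·1 + 0 = 27, q_0 = 27·0 + 1 = 1 → 27/1
APPEND 12: p_1 = 12·27 + 1 = 325, q_1 = 12·1 + 0 = 12 → 325/12
APPEND 5: p_2 = 5·325 + 27 = 1652, q_2 = 5·12 + 1 = 61 → 1652/61
APPEND 37: p_3 = 37·1652 + 325 = 61449, q_3 = 37·61 + 12 = 2269 → 61449/2269
APPEND 13: p_4 = 13·61449 + 1652 = 800489, q_4 = 13·2269 + 61 = 29558 → 800489/29558
APPEND 48: p_5 = 48·800489 + 61449 = 38484921, q_5 = 48·29558 + 2269 = 1421053 → 38484921/1421053
APPEND 13: p_6 = 13·38484921 + 800489 = 501104462, q_6 = 13·1421053 + 29558 = 18503247 → 501104462/18503247
APPEND 30: p_7 = 30·501104462 + 38484921 = 15071618781, q_7 = 30·18503247 + 1421053 = 556518463 → 15071618781/556518463
APPEND 26: p_8 = 26·15071618781 + 501104462 = 392363192768, q_8 = 26·556518463 + 18503247 = 14487983285 → 392363192768/14487983285
APPEND 32: p_9 = 32·392363192768 + 15071618781 = 12570693787357, q_9 = 32·14487983285 + 556518463 = 464171983583 → 12570693787357/464171983583
APPEND 43: p_10 = 43·12570693787357 + 392363192768 = 540932196049119, q_10 = 43·464171983583 + 14487983285 = 19973883277354 → 540932196049119/19973883277354
APPEND 25: p_11 = 25·540932196049119 + 12570693787357 = 13535875595015332, q_11 = 25·19973883277354 + 464171983583 = 499811253917433 → 13535875595015332/499811253917433
APPEND 35: p_12 = 35·13535875595015332 + 540932196049119 = 474296578021585739, q_12 = 35·499811253917433 + 19973883277354 = 17513367770387509 → 474296578021585739/17513367770387509
APPEND 2: p_13 = 2·474296578021585739 + 13535875595015332 = 962129031638186810, q_13 = 2·17513367770387509 + 499811253917433 = 35526546794692451 → 962129031638186810/35526546794692451
APPEND 13: p_14 = 13·962129031638186810 + 474296578021585739 = 12981973989318014269, q_14 = 13·35526546794692451 + 17513367770387509 = 479358476101389372 → 12981973989318014269/479358476101389372
APPEND 16: p_15 = 16·12981973989318014269 + 962129031638186810 = 208673712860726415114, q_15 = 16·479358476101389372 + 35526546794692451 = 7705262164416922403 → 208673712860726415114/7705262164416922403
APPEND 48: p_16 = 48·208673712860726415114 + 12981973989318014269 = 10029320191304185939741, q_16 = 48·7705262164416922403 + 479358476101389372 = 370331942368113664716 → 10029320191304185939741/370331942368113664716
APPEND 1: p_17 = 1·10029320191304185939741 + 208673712860726415114 = 10237993904164912354855, q_17 = 1·370331942368113664716 + 7705262164416922403 = 378037204532530587119 → 10237993904164912354855/378037204532530587119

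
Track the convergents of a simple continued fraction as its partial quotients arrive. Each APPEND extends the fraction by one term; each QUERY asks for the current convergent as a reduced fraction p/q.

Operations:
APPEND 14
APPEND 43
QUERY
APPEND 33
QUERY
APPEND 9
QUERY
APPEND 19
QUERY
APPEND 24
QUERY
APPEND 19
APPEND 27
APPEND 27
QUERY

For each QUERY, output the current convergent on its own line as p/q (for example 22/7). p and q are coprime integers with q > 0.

603/43
19913/1420
179820/12823
3436493/245057
82655652/5894191
1151174235734/82090463937

APPEND 14: p_0 = 14·1 + 0 = 14, q_0 = 14·0 + 1 = 1 → 14/1
APPEND 43: p_1 = 43·14 + 1 = 603, q_1 = 43·1 + 0 = 43 → 603/43
APPEND 33: p_2 = 33·603 + 14 = 19913, q_2 = 33·43 + 1 = 1420 → 19913/1420
APPEND 9: p_3 = 9·19913 + 603 = 179820, q_3 = 9·1420 + 43 = 12823 → 179820/12823
APPEND 19: p_4 = 19·179820 + 19913 = 3436493, q_4 = 19·12823 + 1420 = 245057 → 3436493/245057
APPEND 24: p_5 = 24·3436493 + 179820 = 82655652, q_5 = 24·245057 + 12823 = 5894191 → 82655652/5894191
APPEND 19: p_6 = 19·82655652 + 3436493 = 1573893881, q_6 = 19·5894191 + 245057 = 112234686 → 1573893881/112234686
APPEND 27: p_7 = 27·1573893881 + 82655652 = 42577790439, q_7 = 27·112234686 + 5894191 = 3036230713 → 42577790439/3036230713
APPEND 27: p_8 = 27·42577790439 + 1573893881 = 1151174235734, q_8 = 27·3036230713 + 112234686 = 82090463937 → 1151174235734/82090463937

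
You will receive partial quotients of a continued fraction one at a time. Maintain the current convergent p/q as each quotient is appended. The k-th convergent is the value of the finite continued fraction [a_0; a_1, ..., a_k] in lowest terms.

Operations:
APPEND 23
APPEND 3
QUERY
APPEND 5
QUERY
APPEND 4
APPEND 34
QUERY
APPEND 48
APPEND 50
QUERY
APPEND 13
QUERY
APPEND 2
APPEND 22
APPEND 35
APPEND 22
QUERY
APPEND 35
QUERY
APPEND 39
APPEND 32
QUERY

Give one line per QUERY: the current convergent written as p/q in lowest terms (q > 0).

70/3
373/16
53481/2294
128485981/5511244
1672886403/71756351
60296606655121/2586346845485
2113118437478117/90639548526626
2641214419823132005/113291559208811394

APPEND 23: p_0 = 23·1 + 0 = 23, q_0 = 23·0 + 1 = 1 → 23/1
APPEND 3: p_1 = 3·23 + 1 = 70, q_1 = 3·1 + 0 = 3 → 70/3
APPEND 5: p_2 = 5·70 + 23 = 373, q_2 = 5·3 + 1 = 16 → 373/16
APPEND 4: p_3 = 4·373 + 70 = 1562, q_3 = 4·16 + 3 = 67 → 1562/67
APPEND 34: p_4 = 34·1562 + 373 = 53481, q_4 = 34·67 + 16 = 2294 → 53481/2294
APPEND 48: p_5 = 48·53481 + 1562 = 2568650, q_5 = 48·2294 + 67 = 110179 → 2568650/110179
APPEND 50: p_6 = 50·2568650 + 53481 = 128485981, q_6 = 50·110179 + 2294 = 5511244 → 128485981/5511244
APPEND 13: p_7 = 13·128485981 + 2568650 = 1672886403, q_7 = 13·5511244 + 110179 = 71756351 → 1672886403/71756351
APPEND 2: p_8 = 2·1672886403 + 128485981 = 3474258787, q_8 = 2·71756351 + 5511244 = 149023946 → 3474258787/149023946
APPEND 22: p_9 = 22·3474258787 + 1672886403 = 78106579717, q_9 = 22·149023946 + 71756351 = 3350283163 → 78106579717/3350283163
APPEND 35: p_10 = 35·78106579717 + 3474258787 = 2737204548882, q_10 = 35·3350283163 + 149023946 = 117408934651 → 2737204548882/117408934651
APPEND 22: p_11 = 22·2737204548882 + 78106579717 = 60296606655121, q_11 = 22·117408934651 + 3350283163 = 2586346845485 → 60296606655121/2586346845485
APPEND 35: p_12 = 35·60296606655121 + 2737204548882 = 2113118437478117, q_12 = 35·2586346845485 + 117408934651 = 90639548526626 → 2113118437478117/90639548526626
APPEND 39: p_13 = 39·2113118437478117 + 60296606655121 = 82471915668301684, q_13 = 39·90639548526626 + 2586346845485 = 3537528739383899 → 82471915668301684/3537528739383899
APPEND 32: p_14 = 32·82471915668301684 + 2113118437478117 = 2641214419823132005, q_14 = 32·3537528739383899 + 90639548526626 = 113291559208811394 → 2641214419823132005/113291559208811394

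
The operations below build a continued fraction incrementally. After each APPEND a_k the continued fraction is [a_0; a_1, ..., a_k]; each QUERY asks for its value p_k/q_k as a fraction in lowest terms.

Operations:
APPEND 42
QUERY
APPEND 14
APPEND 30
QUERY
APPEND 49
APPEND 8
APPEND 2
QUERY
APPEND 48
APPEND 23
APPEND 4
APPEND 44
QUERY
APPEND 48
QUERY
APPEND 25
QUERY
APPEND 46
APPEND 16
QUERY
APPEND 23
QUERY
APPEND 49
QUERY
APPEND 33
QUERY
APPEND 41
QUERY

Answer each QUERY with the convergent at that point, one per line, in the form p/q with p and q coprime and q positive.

APPEND 42: p_0 = 42·1 + 0 = 42, q_0 = 42·0 + 1 = 1 → 42/1
APPEND 14: p_1 = 14·42 + 1 = 589, q_1 = 14·1 + 0 = 14 → 589/14
APPEND 30: p_2 = 30·589 + 42 = 17712, q_2 = 30·14 + 1 = 421 → 17712/421
APPEND 49: p_3 = 49·17712 + 589 = 868477, q_3 = 49·421 + 14 = 20643 → 868477/20643
APPEND 8: p_4 = 8·868477 + 17712 = 6965528, q_4 = 8·20643 + 421 = 165565 → 6965528/165565
APPEND 2: p_5 = 2·6965528 + 868477 = 14799533, q_5 = 2·165565 + 20643 = 351773 → 14799533/351773
APPEND 48: p_6 = 48·14799533 + 6965528 = 717343112, q_6 = 48·351773 + 165565 = 17050669 → 717343112/17050669
APPEND 23: p_7 = 23·717343112 + 14799533 = 16513691109, q_7 = 23·17050669 + 351773 = 392517160 → 16513691109/392517160
APPEND 4: p_8 = 4·16513691109 + 717343112 = 66772107548, q_8 = 4·392517160 + 17050669 = 1587119309 → 66772107548/1587119309
APPEND 44: p_9 = 44·66772107548 + 16513691109 = 2954486423221, q_9 = 44·1587119309 + 392517160 = 70225766756 → 2954486423221/70225766756
APPEND 48: p_10 = 48·2954486423221 + 66772107548 = 141882120422156, q_10 = 48·70225766756 + 1587119309 = 3372423923597 → 141882120422156/3372423923597
APPEND 25: p_11 = 25·141882120422156 + 2954486423221 = 3550007496977121, q_11 = 25·3372423923597 + 70225766756 = 84380823856681 → 3550007496977121/84380823856681
APPEND 46: p_12 = 46·3550007496977121 + 141882120422156 = 163442226981369722, q_12 = 46·84380823856681 + 3372423923597 = 3884890321330923 → 163442226981369722/3884890321330923
APPEND 16: p_13 = 16·163442226981369722 + 3550007496977121 = 2618625639198892673, q_13 = 16·3884890321330923 + 84380823856681 = 62242625965151449 → 2618625639198892673/62242625965151449
APPEND 23: p_14 = 23·2618625639198892673 + 163442226981369722 = 60391831928555901201, q_14 = 23·62242625965151449 + 3884890321330923 = 1435465287519814250 → 60391831928555901201/1435465287519814250
APPEND 49: p_15 = 49·60391831928555901201 + 2618625639198892673 = 2961818390138438051522, q_15 = 49·1435465287519814250 + 62242625965151449 = 70400041714436049699 → 2961818390138438051522/70400041714436049699
APPEND 33: p_16 = 33·2961818390138438051522 + 60391831928555901201 = 97800398706497011601427, q_16 = 33·70400041714436049699 + 1435465287519814250 = 2324636841863909454317 → 97800398706497011601427/2324636841863909454317
APPEND 41: p_17 = 41·97800398706497011601427 + 2961818390138438051522 = 4012778165356515913710029, q_17 = 41·2324636841863909454317 + 70400041714436049699 = 95380510558134723676696 → 4012778165356515913710029/95380510558134723676696

42/1
17712/421
14799533/351773
2954486423221/70225766756
141882120422156/3372423923597
3550007496977121/84380823856681
2618625639198892673/62242625965151449
60391831928555901201/1435465287519814250
2961818390138438051522/70400041714436049699
97800398706497011601427/2324636841863909454317
4012778165356515913710029/95380510558134723676696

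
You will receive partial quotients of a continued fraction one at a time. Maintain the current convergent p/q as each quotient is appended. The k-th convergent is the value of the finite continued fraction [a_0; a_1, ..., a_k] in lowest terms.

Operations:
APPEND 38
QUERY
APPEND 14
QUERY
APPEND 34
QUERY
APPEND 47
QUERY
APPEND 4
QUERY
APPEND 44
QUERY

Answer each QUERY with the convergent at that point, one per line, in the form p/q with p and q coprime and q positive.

APPEND 38: p_0 = 38·1 + 0 = 38, q_0 = 38·0 + 1 = 1 → 38/1
APPEND 14: p_1 = 14·38 + 1 = 533, q_1 = 14·1 + 0 = 14 → 533/14
APPEND 34: p_2 = 34·533 + 38 = 18160, q_2 = 34·14 + 1 = 477 → 18160/477
APPEND 47: p_3 = 47·18160 + 533 = 854053, q_3 = 47·477 + 14 = 22433 → 854053/22433
APPEND 4: p_4 = 4·854053 + 18160 = 3434372, q_4 = 4·22433 + 477 = 90209 → 3434372/90209
APPEND 44: p_5 = 44·3434372 + 854053 = 151966421, q_5 = 44·90209 + 22433 = 3991629 → 151966421/3991629

38/1
533/14
18160/477
854053/22433
3434372/90209
151966421/3991629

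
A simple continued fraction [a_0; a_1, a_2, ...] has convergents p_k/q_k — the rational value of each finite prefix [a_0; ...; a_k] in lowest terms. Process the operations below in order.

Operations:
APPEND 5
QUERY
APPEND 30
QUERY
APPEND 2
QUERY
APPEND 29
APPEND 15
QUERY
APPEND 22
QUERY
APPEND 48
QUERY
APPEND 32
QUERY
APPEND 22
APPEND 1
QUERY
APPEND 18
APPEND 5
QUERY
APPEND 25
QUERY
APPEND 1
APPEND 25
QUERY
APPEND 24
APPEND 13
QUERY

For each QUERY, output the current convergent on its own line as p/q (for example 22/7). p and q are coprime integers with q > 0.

APPEND 5: p_0 = 5·1 + 0 = 5, q_0 = 5·0 + 1 = 1 → 5/1
APPEND 30: p_1 = 30·5 + 1 = 151, q_1 = 30·1 + 0 = 30 → 151/30
APPEND 2: p_2 = 2·151 + 5 = 307, q_2 = 2·30 + 1 = 61 → 307/61
APPEND 29: p_3 = 29·307 + 151 = 9054, q_3 = 29·61 + 30 = 1799 → 9054/1799
APPEND 15: p_4 = 15·9054 + 307 = 136117, q_4 = 15·1799 + 61 = 27046 → 136117/27046
APPEND 22: p_5 = 22·136117 + 9054 = 3003628, q_5 = 22·27046 + 1799 = 596811 → 3003628/596811
APPEND 48: p_6 = 48·3003628 + 136117 = 144310261, q_6 = 48·596811 + 27046 = 28673974 → 144310261/28673974
APPEND 32: p_7 = 32·144310261 + 3003628 = 4620931980, q_7 = 32·28673974 + 596811 = 918163979 → 4620931980/918163979
APPEND 22: p_8 = 22·4620931980 + 144310261 = 101804813821, q_8 = 22·918163979 + 28673974 = 20228281512 → 101804813821/20228281512
APPEND 1: p_9 = 1·101804813821 + 4620931980 = 106425745801, q_9 = 1·20228281512 + 918163979 = 21146445491 → 106425745801/21146445491
APPEND 18: p_10 = 18·106425745801 + 101804813821 = 2017468238239, q_10 = 18·21146445491 + 20228281512 = 400864300350 → 2017468238239/400864300350
APPEND 5: p_11 = 5·2017468238239 + 106425745801 = 10193766936996, q_11 = 5·400864300350 + 21146445491 = 2025467947241 → 10193766936996/2025467947241
APPEND 25: p_12 = 25·10193766936996 + 2017468238239 = 256861641663139, q_12 = 25·2025467947241 + 400864300350 = 51037562981375 → 256861641663139/51037562981375
APPEND 1: p_13 = 1·256861641663139 + 10193766936996 = 267055408600135, q_13 = 1·51037562981375 + 2025467947241 = 53063030928616 → 267055408600135/53063030928616
APPEND 25: p_14 = 25·267055408600135 + 256861641663139 = 6933246856666514, q_14 = 25·53063030928616 + 51037562981375 = 1377613336196775 → 6933246856666514/1377613336196775
APPEND 24: p_15 = 24·6933246856666514 + 267055408600135 = 166664979968596471, q_15 = 24·1377613336196775 + 53063030928616 = 33115783099651216 → 166664979968596471/33115783099651216
APPEND 13: p_16 = 13·166664979968596471 + 6933246856666514 = 2173577986448420637, q_16 = 13·33115783099651216 + 1377613336196775 = 431882793631662583 → 2173577986448420637/431882793631662583

5/1
151/30
307/61
136117/27046
3003628/596811
144310261/28673974
4620931980/918163979
106425745801/21146445491
10193766936996/2025467947241
256861641663139/51037562981375
6933246856666514/1377613336196775
2173577986448420637/431882793631662583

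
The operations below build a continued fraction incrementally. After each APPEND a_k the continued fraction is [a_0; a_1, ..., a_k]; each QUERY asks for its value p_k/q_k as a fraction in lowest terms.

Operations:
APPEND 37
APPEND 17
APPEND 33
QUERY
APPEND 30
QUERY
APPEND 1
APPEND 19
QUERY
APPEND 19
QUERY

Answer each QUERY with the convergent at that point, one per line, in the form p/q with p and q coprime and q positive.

APPEND 37: p_0 = 37·1 + 0 = 37, q_0 = 37·0 + 1 = 1 → 37/1
APPEND 17: p_1 = 17·37 + 1 = 630, q_1 = 17·1 + 0 = 17 → 630/17
APPEND 33: p_2 = 33·630 + 37 = 20827, q_2 = 33·17 + 1 = 562 → 20827/562
APPEND 30: p_3 = 30·20827 + 630 = 625440, q_3 = 30·562 + 17 = 16877 → 625440/16877
APPEND 1: p_4 = 1·625440 + 20827 = 646267, q_4 = 1·16877 + 562 = 17439 → 646267/17439
APPEND 19: p_5 = 19·646267 + 625440 = 12904513, q_5 = 19·17439 + 16877 = 348218 → 12904513/348218
APPEND 19: p_6 = 19·12904513 + 646267 = 245832014, q_6 = 19·348218 + 17439 = 6633581 → 245832014/6633581

20827/562
625440/16877
12904513/348218
245832014/6633581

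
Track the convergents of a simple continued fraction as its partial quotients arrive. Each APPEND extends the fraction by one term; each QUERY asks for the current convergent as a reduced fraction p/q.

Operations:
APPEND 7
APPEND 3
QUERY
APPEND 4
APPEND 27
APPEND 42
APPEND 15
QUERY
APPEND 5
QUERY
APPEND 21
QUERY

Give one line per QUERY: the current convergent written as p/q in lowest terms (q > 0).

22/3
1633822/223569
8277859/1132726
175468861/24010815

APPEND 7: p_0 = 7·1 + 0 = 7, q_0 = 7·0 + 1 = 1 → 7/1
APPEND 3: p_1 = 3·7 + 1 = 22, q_1 = 3·1 + 0 = 3 → 22/3
APPEND 4: p_2 = 4·22 + 7 = 95, q_2 = 4·3 + 1 = 13 → 95/13
APPEND 27: p_3 = 27·95 + 22 = 2587, q_3 = 27·13 + 3 = 354 → 2587/354
APPEND 42: p_4 = 42·2587 + 95 = 108749, q_4 = 42·354 + 13 = 14881 → 108749/14881
APPEND 15: p_5 = 15·108749 + 2587 = 1633822, q_5 = 15·14881 + 354 = 223569 → 1633822/223569
APPEND 5: p_6 = 5·1633822 + 108749 = 8277859, q_6 = 5·223569 + 14881 = 1132726 → 8277859/1132726
APPEND 21: p_7 = 21·8277859 + 1633822 = 175468861, q_7 = 21·1132726 + 223569 = 24010815 → 175468861/24010815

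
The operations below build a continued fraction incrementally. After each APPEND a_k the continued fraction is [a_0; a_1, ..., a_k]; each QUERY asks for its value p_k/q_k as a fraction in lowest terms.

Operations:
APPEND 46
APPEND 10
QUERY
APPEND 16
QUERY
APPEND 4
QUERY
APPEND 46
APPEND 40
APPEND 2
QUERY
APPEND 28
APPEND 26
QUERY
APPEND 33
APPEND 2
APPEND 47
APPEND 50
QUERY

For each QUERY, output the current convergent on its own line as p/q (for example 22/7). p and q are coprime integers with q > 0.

APPEND 46: p_0 = 46·1 + 0 = 46, q_0 = 46·0 + 1 = 1 → 46/1
APPEND 10: p_1 = 10·46 + 1 = 461, q_1 = 10·1 + 0 = 10 → 461/10
APPEND 16: p_2 = 16·461 + 46 = 7422, q_2 = 16·10 + 1 = 161 → 7422/161
APPEND 4: p_3 = 4·7422 + 461 = 30149, q_3 = 4·161 + 10 = 654 → 30149/654
APPEND 46: p_4 = 46·30149 + 7422 = 1394276, q_4 = 46·654 + 161 = 30245 → 1394276/30245
APPEND 40: p_5 = 40·1394276 + 30149 = 55801189, q_5 = 40·30245 + 654 = 1210454 → 55801189/1210454
APPEND 2: p_6 = 2·55801189 + 1394276 = 112996654, q_6 = 2·1210454 + 30245 = 2451153 → 112996654/2451153
APPEND 28: p_7 = 28·112996654 + 55801189 = 3219707501, q_7 = 28·2451153 + 1210454 = 69842738 → 3219707501/69842738
APPEND 26: p_8 = 26·3219707501 + 112996654 = 83825391680, q_8 = 26·69842738 + 2451153 = 1818362341 → 83825391680/1818362341
APPEND 33: p_9 = 33·83825391680 + 3219707501 = 2769457632941, q_9 = 33·1818362341 + 69842738 = 60075799991 → 2769457632941/60075799991
APPEND 2: p_10 = 2·2769457632941 + 83825391680 = 5622740657562, q_10 = 2·60075799991 + 1818362341 = 121969962323 → 5622740657562/121969962323
APPEND 47: p_11 = 47·5622740657562 + 2769457632941 = 267038268538355, q_11 = 47·121969962323 + 60075799991 = 5792664029172 → 267038268538355/5792664029172
APPEND 50: p_12 = 50·267038268538355 + 5622740657562 = 13357536167575312, q_12 = 50·5792664029172 + 121969962323 = 289755171420923 → 13357536167575312/289755171420923

461/10
7422/161
30149/654
112996654/2451153
83825391680/1818362341
13357536167575312/289755171420923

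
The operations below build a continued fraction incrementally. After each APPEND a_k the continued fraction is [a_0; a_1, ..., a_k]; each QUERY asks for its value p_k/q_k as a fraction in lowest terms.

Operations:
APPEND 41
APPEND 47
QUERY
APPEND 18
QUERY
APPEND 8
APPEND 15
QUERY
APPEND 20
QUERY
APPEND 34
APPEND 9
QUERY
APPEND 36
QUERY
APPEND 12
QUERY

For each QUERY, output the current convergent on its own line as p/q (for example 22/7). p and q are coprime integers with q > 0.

1928/47
34745/847
4233065/103192
84941188/2070663
26115042301/636622269
943033756293/22988907418
11342520117817/276503511285

APPEND 41: p_0 = 41·1 + 0 = 41, q_0 = 41·0 + 1 = 1 → 41/1
APPEND 47: p_1 = 47·41 + 1 = 1928, q_1 = 47·1 + 0 = 47 → 1928/47
APPEND 18: p_2 = 18·1928 + 41 = 34745, q_2 = 18·47 + 1 = 847 → 34745/847
APPEND 8: p_3 = 8·34745 + 1928 = 279888, q_3 = 8·847 + 47 = 6823 → 279888/6823
APPEND 15: p_4 = 15·279888 + 34745 = 4233065, q_4 = 15·6823 + 847 = 103192 → 4233065/103192
APPEND 20: p_5 = 20·4233065 + 279888 = 84941188, q_5 = 20·103192 + 6823 = 2070663 → 84941188/2070663
APPEND 34: p_6 = 34·84941188 + 4233065 = 2892233457, q_6 = 34·2070663 + 103192 = 70505734 → 2892233457/70505734
APPEND 9: p_7 = 9·2892233457 + 84941188 = 26115042301, q_7 = 9·70505734 + 2070663 = 636622269 → 26115042301/636622269
APPEND 36: p_8 = 36·26115042301 + 2892233457 = 943033756293, q_8 = 36·636622269 + 70505734 = 22988907418 → 943033756293/22988907418
APPEND 12: p_9 = 12·943033756293 + 26115042301 = 11342520117817, q_9 = 12·22988907418 + 636622269 = 276503511285 → 11342520117817/276503511285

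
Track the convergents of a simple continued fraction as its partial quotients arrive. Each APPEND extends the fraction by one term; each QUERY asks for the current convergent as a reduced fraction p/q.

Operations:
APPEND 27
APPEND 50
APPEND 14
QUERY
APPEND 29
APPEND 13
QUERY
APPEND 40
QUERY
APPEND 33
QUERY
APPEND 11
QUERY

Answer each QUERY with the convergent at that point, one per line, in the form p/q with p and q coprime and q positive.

18941/701
7177261/265628
287641080/10645499
9499332901/351567095
104780302991/3877883544

APPEND 27: p_0 = 27·1 + 0 = 27, q_0 = 27·0 + 1 = 1 → 27/1
APPEND 50: p_1 = 50·27 + 1 = 1351, q_1 = 50·1 + 0 = 50 → 1351/50
APPEND 14: p_2 = 14·1351 + 27 = 18941, q_2 = 14·50 + 1 = 701 → 18941/701
APPEND 29: p_3 = 29·18941 + 1351 = 550640, q_3 = 29·701 + 50 = 20379 → 550640/20379
APPEND 13: p_4 = 13·550640 + 18941 = 7177261, q_4 = 13·20379 + 701 = 265628 → 7177261/265628
APPEND 40: p_5 = 40·7177261 + 550640 = 287641080, q_5 = 40·265628 + 20379 = 10645499 → 287641080/10645499
APPEND 33: p_6 = 33·287641080 + 7177261 = 9499332901, q_6 = 33·10645499 + 265628 = 351567095 → 9499332901/351567095
APPEND 11: p_7 = 11·9499332901 + 287641080 = 104780302991, q_7 = 11·351567095 + 10645499 = 3877883544 → 104780302991/3877883544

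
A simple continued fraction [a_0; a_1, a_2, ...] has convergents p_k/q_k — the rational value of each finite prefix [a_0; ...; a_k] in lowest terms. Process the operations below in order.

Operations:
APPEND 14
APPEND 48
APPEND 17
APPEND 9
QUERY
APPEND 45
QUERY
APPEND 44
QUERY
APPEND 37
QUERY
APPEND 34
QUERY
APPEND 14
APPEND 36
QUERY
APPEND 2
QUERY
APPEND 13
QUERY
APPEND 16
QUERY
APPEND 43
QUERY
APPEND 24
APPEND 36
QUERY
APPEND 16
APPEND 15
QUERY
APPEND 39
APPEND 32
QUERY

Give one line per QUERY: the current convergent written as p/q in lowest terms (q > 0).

103768/7401
4681015/333862
206068428/14697329
7629212851/544135035
259599305362/18515288519
131372300870446/9369809563355
266386621228811/18999377301011
3594398376844989/256361714476498
57776760650748635/4120786808924979
2487995106359036294/177450194498250595
2154195730383993345170/153642766566108063919
520057715912241410481335/37091850624253547493364
650656948017444150847744567/46406522939789080689994452

APPEND 14: p_0 = 14·1 + 0 = 14, q_0 = 14·0 + 1 = 1 → 14/1
APPEND 48: p_1 = 48·14 + 1 = 673, q_1 = 48·1 + 0 = 48 → 673/48
APPEND 17: p_2 = 17·673 + 14 = 11455, q_2 = 17·48 + 1 = 817 → 11455/817
APPEND 9: p_3 = 9·11455 + 673 = 103768, q_3 = 9·817 + 48 = 7401 → 103768/7401
APPEND 45: p_4 = 45·103768 + 11455 = 4681015, q_4 = 45·7401 + 817 = 333862 → 4681015/333862
APPEND 44: p_5 = 44·4681015 + 103768 = 206068428, q_5 = 44·333862 + 7401 = 14697329 → 206068428/14697329
APPEND 37: p_6 = 37·206068428 + 4681015 = 7629212851, q_6 = 37·14697329 + 333862 = 544135035 → 7629212851/544135035
APPEND 34: p_7 = 34·7629212851 + 206068428 = 259599305362, q_7 = 34·544135035 + 14697329 = 18515288519 → 259599305362/18515288519
APPEND 14: p_8 = 14·259599305362 + 7629212851 = 3642019487919, q_8 = 14·18515288519 + 544135035 = 259758174301 → 3642019487919/259758174301
APPEND 36: p_9 = 36·3642019487919 + 259599305362 = 131372300870446, q_9 = 36·259758174301 + 18515288519 = 9369809563355 → 131372300870446/9369809563355
APPEND 2: p_10 = 2·131372300870446 + 3642019487919 = 266386621228811, q_10 = 2·9369809563355 + 259758174301 = 18999377301011 → 266386621228811/18999377301011
APPEND 13: p_11 = 13·266386621228811 + 131372300870446 = 3594398376844989, q_11 = 13·18999377301011 + 9369809563355 = 256361714476498 → 3594398376844989/256361714476498
APPEND 16: p_12 = 16·3594398376844989 + 266386621228811 = 57776760650748635, q_12 = 16·256361714476498 + 18999377301011 = 4120786808924979 → 57776760650748635/4120786808924979
APPEND 43: p_13 = 43·57776760650748635 + 3594398376844989 = 2487995106359036294, q_13 = 43·4120786808924979 + 256361714476498 = 177450194498250595 → 2487995106359036294/177450194498250595
APPEND 24: p_14 = 24·2487995106359036294 + 57776760650748635 = 59769659313267619691, q_14 = 24·177450194498250595 + 4120786808924979 = 4262925454766939259 → 59769659313267619691/4262925454766939259
APPEND 36: p_15 = 36·59769659313267619691 + 2487995106359036294 = 2154195730383993345170, q_15 = 36·4262925454766939259 + 177450194498250595 = 153642766566108063919 → 2154195730383993345170/153642766566108063919
APPEND 16: p_16 = 16·2154195730383993345170 + 59769659313267619691 = 34526901345457161142411, q_16 = 16·153642766566108063919 + 4262925454766939259 = 2462547190512495961963 → 34526901345457161142411/2462547190512495961963
APPEND 15: p_17 = 15·34526901345457161142411 + 2154195730383993345170 = 520057715912241410481335, q_17 = 15·2462547190512495961963 + 153642766566108063919 = 37091850624253547493364 → 520057715912241410481335/37091850624253547493364
APPEND 39: p_18 = 39·520057715912241410481335 + 34526901345457161142411 = 20316777821922872169914476, q_18 = 39·37091850624253547493364 + 2462547190512495961963 = 1449044721536400848203159 → 20316777821922872169914476/1449044721536400848203159
APPEND 32: p_19 = 32·20316777821922872169914476 + 520057715912241410481335 = 650656948017444150847744567, q_19 = 32·1449044721536400848203159 + 37091850624253547493364 = 46406522939789080689994452 → 650656948017444150847744567/46406522939789080689994452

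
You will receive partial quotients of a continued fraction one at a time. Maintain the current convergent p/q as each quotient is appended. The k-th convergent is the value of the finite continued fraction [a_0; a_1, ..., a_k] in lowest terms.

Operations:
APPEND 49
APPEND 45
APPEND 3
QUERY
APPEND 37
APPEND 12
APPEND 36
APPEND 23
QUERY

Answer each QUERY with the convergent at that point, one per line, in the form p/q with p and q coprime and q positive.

6667/136
2487159278/50735511

APPEND 49: p_0 = 49·1 + 0 = 49, q_0 = 49·0 + 1 = 1 → 49/1
APPEND 45: p_1 = 45·49 + 1 = 2206, q_1 = 45·1 + 0 = 45 → 2206/45
APPEND 3: p_2 = 3·2206 + 49 = 6667, q_2 = 3·45 + 1 = 136 → 6667/136
APPEND 37: p_3 = 37·6667 + 2206 = 248885, q_3 = 37·136 + 45 = 5077 → 248885/5077
APPEND 12: p_4 = 12·248885 + 6667 = 2993287, q_4 = 12·5077 + 136 = 61060 → 2993287/61060
APPEND 36: p_5 = 36·2993287 + 248885 = 108007217, q_5 = 36·61060 + 5077 = 2203237 → 108007217/2203237
APPEND 23: p_6 = 23·108007217 + 2993287 = 2487159278, q_6 = 23·2203237 + 61060 = 50735511 → 2487159278/50735511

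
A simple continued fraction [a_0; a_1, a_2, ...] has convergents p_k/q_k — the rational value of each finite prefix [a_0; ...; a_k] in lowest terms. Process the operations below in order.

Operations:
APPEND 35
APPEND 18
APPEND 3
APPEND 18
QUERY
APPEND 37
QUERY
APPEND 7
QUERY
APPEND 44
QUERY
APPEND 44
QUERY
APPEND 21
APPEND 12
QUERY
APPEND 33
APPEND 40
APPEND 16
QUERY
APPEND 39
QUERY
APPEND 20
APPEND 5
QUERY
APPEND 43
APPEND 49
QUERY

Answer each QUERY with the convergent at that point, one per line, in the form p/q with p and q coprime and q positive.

APPEND 35: p_0 = 35·1 + 0 = 35, q_0 = 35·0 + 1 = 1 → 35/1
APPEND 18: p_1 = 18·35 + 1 = 631, q_1 = 18·1 + 0 = 18 → 631/18
APPEND 3: p_2 = 3·631 + 35 = 1928, q_2 = 3·18 + 1 = 55 → 1928/55
APPEND 18: p_3 = 18·1928 + 631 = 35335, q_3 = 18·55 + 18 = 1008 → 35335/1008
APPEND 37: p_4 = 37·35335 + 1928 = 1309323, q_4 = 37·1008 + 55 = 37351 → 1309323/37351
APPEND 7: p_5 = 7·1309323 + 35335 = 9200596, q_5 = 7·37351 + 1008 = 262465 → 9200596/262465
APPEND 44: p_6 = 44·9200596 + 1309323 = 406135547, q_6 = 44·262465 + 37351 = 11585811 → 406135547/11585811
APPEND 44: p_7 = 44·406135547 + 9200596 = 17879164664, q_7 = 44·11585811 + 262465 = 510038149 → 17879164664/510038149
APPEND 21: p_8 = 21·17879164664 + 406135547 = 375868593491, q_8 = 21·510038149 + 11585811 = 10722386940 → 375868593491/10722386940
APPEND 12: p_9 = 12·375868593491 + 17879164664 = 4528302286556, q_9 = 12·10722386940 + 510038149 = 129178681429 → 4528302286556/129178681429
APPEND 33: p_10 = 33·4528302286556 + 375868593491 = 149809844049839, q_10 = 33·129178681429 + 10722386940 = 4273618874097 → 149809844049839/4273618874097
APPEND 40: p_11 = 40·149809844049839 + 4528302286556 = 5996922064280116, q_11 = 40·4273618874097 + 129178681429 = 171073933645309 → 5996922064280116/171073933645309
APPEND 16: p_12 = 16·5996922064280116 + 149809844049839 = 96100562872531695, q_12 = 16·171073933645309 + 4273618874097 = 2741456557199041 → 96100562872531695/2741456557199041
APPEND 39: p_13 = 39·96100562872531695 + 5996922064280116 = 3753918874093016221, q_13 = 39·2741456557199041 + 171073933645309 = 107087879664407908 → 3753918874093016221/107087879664407908
APPEND 20: p_14 = 20·3753918874093016221 + 96100562872531695 = 75174478044732856115, q_14 = 20·107087879664407908 + 2741456557199041 = 2144499049845357201 → 75174478044732856115/2144499049845357201
APPEND 5: p_15 = 5·75174478044732856115 + 3753918874093016221 = 379626309097757296796, q_15 = 5·2144499049845357201 + 107087879664407908 = 10829583128891193913 → 379626309097757296796/10829583128891193913
APPEND 43: p_16 = 43·379626309097757296796 + 75174478044732856115 = 16399105769248296618343, q_16 = 43·10829583128891193913 + 2144499049845357201 = 467816573592166695460 → 16399105769248296618343/467816573592166695460
APPEND 49: p_17 = 49·16399105769248296618343 + 379626309097757296796 = 803935809002264291595603, q_17 = 49·467816573592166695460 + 10829583128891193913 = 22933841689145059271453 → 803935809002264291595603/22933841689145059271453

35335/1008
1309323/37351
9200596/262465
406135547/11585811
17879164664/510038149
4528302286556/129178681429
96100562872531695/2741456557199041
3753918874093016221/107087879664407908
379626309097757296796/10829583128891193913
803935809002264291595603/22933841689145059271453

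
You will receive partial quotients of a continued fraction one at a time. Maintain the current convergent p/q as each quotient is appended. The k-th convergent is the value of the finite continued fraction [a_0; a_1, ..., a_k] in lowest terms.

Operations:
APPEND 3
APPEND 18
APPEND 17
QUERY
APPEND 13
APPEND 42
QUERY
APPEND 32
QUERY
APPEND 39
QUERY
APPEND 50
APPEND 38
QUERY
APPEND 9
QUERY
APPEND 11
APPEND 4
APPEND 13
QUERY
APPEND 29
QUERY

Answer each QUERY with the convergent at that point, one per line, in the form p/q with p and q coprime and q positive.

938/307
515396/168685
16504921/5401929
644207315/210843916
1225265292813/401019557618
11059614505988/3619723616291
6656469306087937/2178609311863190
193540193590490885/63344161684996077

APPEND 3: p_0 = 3·1 + 0 = 3, q_0 = 3·0 + 1 = 1 → 3/1
APPEND 18: p_1 = 18·3 + 1 = 55, q_1 = 18·1 + 0 = 18 → 55/18
APPEND 17: p_2 = 17·55 + 3 = 938, q_2 = 17·18 + 1 = 307 → 938/307
APPEND 13: p_3 = 13·938 + 55 = 12249, q_3 = 13·307 + 18 = 4009 → 12249/4009
APPEND 42: p_4 = 42·12249 + 938 = 515396, q_4 = 42·4009 + 307 = 168685 → 515396/168685
APPEND 32: p_5 = 32·515396 + 12249 = 16504921, q_5 = 32·168685 + 4009 = 5401929 → 16504921/5401929
APPEND 39: p_6 = 39·16504921 + 515396 = 644207315, q_6 = 39·5401929 + 168685 = 210843916 → 644207315/210843916
APPEND 50: p_7 = 50·644207315 + 16504921 = 32226870671, q_7 = 50·210843916 + 5401929 = 10547597729 → 32226870671/10547597729
APPEND 38: p_8 = 38·32226870671 + 644207315 = 1225265292813, q_8 = 38·10547597729 + 210843916 = 401019557618 → 1225265292813/401019557618
APPEND 9: p_9 = 9·1225265292813 + 32226870671 = 11059614505988, q_9 = 9·401019557618 + 10547597729 = 3619723616291 → 11059614505988/3619723616291
APPEND 11: p_10 = 11·11059614505988 + 1225265292813 = 122881024858681, q_10 = 11·3619723616291 + 401019557618 = 40217979336819 → 122881024858681/40217979336819
APPEND 4: p_11 = 4·122881024858681 + 11059614505988 = 502583713940712, q_11 = 4·40217979336819 + 3619723616291 = 164491640963567 → 502583713940712/164491640963567
APPEND 13: p_12 = 13·502583713940712 + 122881024858681 = 6656469306087937, q_12 = 13·164491640963567 + 40217979336819 = 2178609311863190 → 6656469306087937/2178609311863190
APPEND 29: p_13 = 29·6656469306087937 + 502583713940712 = 193540193590490885, q_13 = 29·2178609311863190 + 164491640963567 = 63344161684996077 → 193540193590490885/63344161684996077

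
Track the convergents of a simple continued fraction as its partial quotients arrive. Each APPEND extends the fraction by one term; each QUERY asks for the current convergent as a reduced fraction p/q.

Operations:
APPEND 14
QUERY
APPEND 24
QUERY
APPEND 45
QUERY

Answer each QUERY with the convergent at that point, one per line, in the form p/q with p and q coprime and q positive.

APPEND 14: p_0 = 14·1 + 0 = 14, q_0 = 14·0 + 1 = 1 → 14/1
APPEND 24: p_1 = 24·14 + 1 = 337, q_1 = 24·1 + 0 = 24 → 337/24
APPEND 45: p_2 = 45·337 + 14 = 15179, q_2 = 45·24 + 1 = 1081 → 15179/1081

14/1
337/24
15179/1081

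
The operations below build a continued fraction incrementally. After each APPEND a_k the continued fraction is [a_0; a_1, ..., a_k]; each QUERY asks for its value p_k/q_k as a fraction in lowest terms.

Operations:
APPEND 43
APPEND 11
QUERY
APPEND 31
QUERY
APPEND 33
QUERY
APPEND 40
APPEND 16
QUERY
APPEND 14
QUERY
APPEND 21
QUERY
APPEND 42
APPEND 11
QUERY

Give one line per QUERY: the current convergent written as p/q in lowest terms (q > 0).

APPEND 43: p_0 = 43·1 + 0 = 43, q_0 = 43·0 + 1 = 1 → 43/1
APPEND 11: p_1 = 11·43 + 1 = 474, q_1 = 11·1 + 0 = 11 → 474/11
APPEND 31: p_2 = 31·474 + 43 = 14737, q_2 = 31·11 + 1 = 342 → 14737/342
APPEND 33: p_3 = 33·14737 + 474 = 486795, q_3 = 33·342 + 11 = 11297 → 486795/11297
APPEND 40: p_4 = 40·486795 + 14737 = 19486537, q_4 = 40·11297 + 342 = 452222 → 19486537/452222
APPEND 16: p_5 = 16·19486537 + 486795 = 312271387, q_5 = 16·452222 + 11297 = 7246849 → 312271387/7246849
APPEND 14: p_6 = 14·312271387 + 19486537 = 4391285955, q_6 = 14·7246849 + 452222 = 101908108 → 4391285955/101908108
APPEND 21: p_7 = 21·4391285955 + 312271387 = 92529276442, q_7 = 21·101908108 + 7246849 = 2147317117 → 92529276442/2147317117
APPEND 42: p_8 = 42·92529276442 + 4391285955 = 3890620896519, q_8 = 42·2147317117 + 101908108 = 90289227022 → 3890620896519/90289227022
APPEND 11: p_9 = 11·3890620896519 + 92529276442 = 42889359138151, q_9 = 11·90289227022 + 2147317117 = 995328814359 → 42889359138151/995328814359

474/11
14737/342
486795/11297
312271387/7246849
4391285955/101908108
92529276442/2147317117
42889359138151/995328814359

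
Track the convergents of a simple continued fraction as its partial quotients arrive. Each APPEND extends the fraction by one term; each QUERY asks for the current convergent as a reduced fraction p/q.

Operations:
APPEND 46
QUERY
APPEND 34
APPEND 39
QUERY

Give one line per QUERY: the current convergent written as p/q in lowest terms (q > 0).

APPEND 46: p_0 = 46·1 + 0 = 46, q_0 = 46·0 + 1 = 1 → 46/1
APPEND 34: p_1 = 34·46 + 1 = 1565, q_1 = 34·1 + 0 = 34 → 1565/34
APPEND 39: p_2 = 39·1565 + 46 = 61081, q_2 = 39·34 + 1 = 1327 → 61081/1327

46/1
61081/1327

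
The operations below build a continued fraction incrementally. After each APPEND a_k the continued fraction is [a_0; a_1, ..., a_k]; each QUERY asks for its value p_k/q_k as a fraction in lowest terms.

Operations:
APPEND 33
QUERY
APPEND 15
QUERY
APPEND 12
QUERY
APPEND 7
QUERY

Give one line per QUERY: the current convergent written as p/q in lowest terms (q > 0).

APPEND 33: p_0 = 33·1 + 0 = 33, q_0 = 33·0 + 1 = 1 → 33/1
APPEND 15: p_1 = 15·33 + 1 = 496, q_1 = 15·1 + 0 = 15 → 496/15
APPEND 12: p_2 = 12·496 + 33 = 5985, q_2 = 12·15 + 1 = 181 → 5985/181
APPEND 7: p_3 = 7·5985 + 496 = 42391, q_3 = 7·181 + 15 = 1282 → 42391/1282

33/1
496/15
5985/181
42391/1282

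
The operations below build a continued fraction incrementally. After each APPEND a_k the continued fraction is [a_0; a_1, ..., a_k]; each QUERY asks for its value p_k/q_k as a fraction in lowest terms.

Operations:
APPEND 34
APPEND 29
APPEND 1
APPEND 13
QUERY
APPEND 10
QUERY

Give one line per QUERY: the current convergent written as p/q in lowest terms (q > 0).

14260/419
143621/4220

APPEND 34: p_0 = 34·1 + 0 = 34, q_0 = 34·0 + 1 = 1 → 34/1
APPEND 29: p_1 = 29·34 + 1 = 987, q_1 = 29·1 + 0 = 29 → 987/29
APPEND 1: p_2 = 1·987 + 34 = 1021, q_2 = 1·29 + 1 = 30 → 1021/30
APPEND 13: p_3 = 13·1021 + 987 = 14260, q_3 = 13·30 + 29 = 419 → 14260/419
APPEND 10: p_4 = 10·14260 + 1021 = 143621, q_4 = 10·419 + 30 = 4220 → 143621/4220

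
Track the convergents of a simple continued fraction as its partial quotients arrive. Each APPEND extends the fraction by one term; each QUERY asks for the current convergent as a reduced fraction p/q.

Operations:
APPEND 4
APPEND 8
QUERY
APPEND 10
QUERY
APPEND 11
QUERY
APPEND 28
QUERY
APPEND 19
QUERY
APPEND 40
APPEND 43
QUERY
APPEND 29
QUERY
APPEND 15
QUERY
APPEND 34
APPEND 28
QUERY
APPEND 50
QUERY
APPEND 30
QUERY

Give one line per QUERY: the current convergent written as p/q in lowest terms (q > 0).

APPEND 4: p_0 = 4·1 + 0 = 4, q_0 = 4·0 + 1 = 1 → 4/1
APPEND 8: p_1 = 8·4 + 1 = 33, q_1 = 8·1 + 0 = 8 → 33/8
APPEND 10: p_2 = 10·33 + 4 = 334, q_2 = 10·8 + 1 = 81 → 334/81
APPEND 11: p_3 = 11·334 + 33 = 3707, q_3 = 11·81 + 8 = 899 → 3707/899
APPEND 28: p_4 = 28·3707 + 334 = 104130, q_4 = 28·899 + 81 = 25253 → 104130/25253
APPEND 19: p_5 = 19·104130 + 3707 = 1982177, q_5 = 19·25253 + 899 = 480706 → 1982177/480706
APPEND 40: p_6 = 40·1982177 + 104130 = 79391210, q_6 = 40·480706 + 25253 = 19253493 → 79391210/19253493
APPEND 43: p_7 = 43·79391210 + 1982177 = 3415804207, q_7 = 43·19253493 + 480706 = 828380905 → 3415804207/828380905
APPEND 29: p_8 = 29·3415804207 + 79391210 = 99137713213, q_8 = 29·828380905 + 19253493 = 24042299738 → 99137713213/24042299738
APPEND 15: p_9 = 15·99137713213 + 3415804207 = 1490481502402, q_9 = 15·24042299738 + 828380905 = 361462876975 → 1490481502402/361462876975
APPEND 34: p_10 = 34·1490481502402 + 99137713213 = 50775508794881, q_10 = 34·361462876975 + 24042299738 = 12313780116888 → 50775508794881/12313780116888
APPEND 28: p_11 = 28·50775508794881 + 1490481502402 = 1423204727759070, q_11 = 28·12313780116888 + 361462876975 = 345147306149839 → 1423204727759070/345147306149839
APPEND 50: p_12 = 50·1423204727759070 + 50775508794881 = 71211011896748381, q_12 = 50·345147306149839 + 12313780116888 = 17269679087608838 → 71211011896748381/17269679087608838
APPEND 30: p_13 = 30·71211011896748381 + 1423204727759070 = 2137753561630210500, q_13 = 30·17269679087608838 + 345147306149839 = 518435519934414979 → 2137753561630210500/518435519934414979

33/8
334/81
3707/899
104130/25253
1982177/480706
3415804207/828380905
99137713213/24042299738
1490481502402/361462876975
1423204727759070/345147306149839
71211011896748381/17269679087608838
2137753561630210500/518435519934414979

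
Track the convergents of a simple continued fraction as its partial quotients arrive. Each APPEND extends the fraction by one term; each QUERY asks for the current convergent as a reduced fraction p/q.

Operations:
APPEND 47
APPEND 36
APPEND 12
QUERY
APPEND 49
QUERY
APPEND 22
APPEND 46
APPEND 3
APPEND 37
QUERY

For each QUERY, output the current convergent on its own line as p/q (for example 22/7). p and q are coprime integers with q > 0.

APPEND 47: p_0 = 47·1 + 0 = 47, q_0 = 47·0 + 1 = 1 → 47/1
APPEND 36: p_1 = 36·47 + 1 = 1693, q_1 = 36·1 + 0 = 36 → 1693/36
APPEND 12: p_2 = 12·1693 + 47 = 20363, q_2 = 12·36 + 1 = 433 → 20363/433
APPEND 49: p_3 = 49·20363 + 1693 = 999480, q_3 = 49·433 + 36 = 21253 → 999480/21253
APPEND 22: p_4 = 22·999480 + 20363 = 22008923, q_4 = 22·21253 + 433 = 467999 → 22008923/467999
APPEND 46: p_5 = 46·22008923 + 999480 = 1013409938, q_5 = 46·467999 + 21253 = 21549207 → 1013409938/21549207
APPEND 3: p_6 = 3·1013409938 + 22008923 = 3062238737, q_6 = 3·21549207 + 467999 = 65115620 → 3062238737/65115620
APPEND 37: p_7 = 37·3062238737 + 1013409938 = 114316243207, q_7 = 37·65115620 + 21549207 = 2430827147 → 114316243207/2430827147

20363/433
999480/21253
114316243207/2430827147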